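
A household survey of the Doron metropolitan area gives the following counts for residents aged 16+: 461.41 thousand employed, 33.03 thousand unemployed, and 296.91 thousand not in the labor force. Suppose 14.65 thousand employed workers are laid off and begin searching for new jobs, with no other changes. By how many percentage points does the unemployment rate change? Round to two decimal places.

Initially, labor force = 461.41 + 33.03 = 494.44 thousand, so u = 33.03/494.44 = 6.68%.
After the change, employed falls and unemployed rises by 14.65; labor force unchanged → E = 446.76, U = 47.68, labor force = 494.44 thousand.
New unemployment rate = 47.68 / 494.44 = 9.64%.
Change = 9.64% − 6.68% = +2.96 percentage points.

The unemployment rate changes by +2.96 percentage points.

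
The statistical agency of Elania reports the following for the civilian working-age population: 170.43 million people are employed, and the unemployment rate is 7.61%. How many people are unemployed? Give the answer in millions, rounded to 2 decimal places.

About 14.04 million are unemployed.

Let U be the number unemployed. The labor force is E + U, and U/(E+U) = 0.0761.
So U = 0.0761 × 170.43 / (1 − 0.0761) = 12.9697 / 0.9239 ≈ 14.04 million.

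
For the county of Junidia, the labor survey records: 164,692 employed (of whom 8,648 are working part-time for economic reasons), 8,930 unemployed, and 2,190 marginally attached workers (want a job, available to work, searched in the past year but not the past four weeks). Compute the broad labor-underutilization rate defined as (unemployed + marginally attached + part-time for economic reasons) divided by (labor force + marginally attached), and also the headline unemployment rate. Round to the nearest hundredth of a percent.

Labor force = 164,692 + 8,930 = 173,622.
Numerator = 8,930 + 2,190 + 8,648 = 19,768.
Denominator = 173,622 + 2,190 = 175,812.
Broad rate = 19,768 / 175,812 = 11.24%.
Headline unemployment rate = 8,930 / 173,622 = 5.14%.

Broad underutilization rate ≈ 11.24%; headline unemployment rate ≈ 5.14%.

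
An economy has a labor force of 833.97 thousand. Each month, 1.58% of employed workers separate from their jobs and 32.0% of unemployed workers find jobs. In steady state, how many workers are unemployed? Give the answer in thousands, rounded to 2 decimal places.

Steady-state unemployment rate u* = s/(s+f) = 1.58/(1.58+32.0) = 0.047052.
Unemployed = u* × labor force = 0.047052 × 833.97 ≈ 39.24 thousand.

About 39.24 thousand are unemployed in steady state.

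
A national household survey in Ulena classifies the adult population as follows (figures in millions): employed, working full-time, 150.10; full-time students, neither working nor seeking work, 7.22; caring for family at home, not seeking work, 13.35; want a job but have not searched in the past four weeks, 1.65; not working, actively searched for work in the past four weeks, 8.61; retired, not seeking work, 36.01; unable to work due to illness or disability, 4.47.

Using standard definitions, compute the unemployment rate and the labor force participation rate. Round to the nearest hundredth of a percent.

Employed = 150.10 million.
Unemployed = 8.61 million.
Labor force = 150.10 + 8.61 = 158.71 million.
Not in labor force = 7.22 + 13.35 + 1.65 + 36.01 + 4.47 = 62.70 million (those not working and not actively searching are outside the labor force — including those who want a job but have given up searching).
Civilian working-age population = 158.71 + 62.70 = 221.41 million.
Unemployment rate = 8.61 / 158.71 = 5.42%.
Labor force participation rate = 158.71 / 221.41 = 71.68%.

Unemployment rate ≈ 5.42%; labor force participation rate ≈ 71.68%.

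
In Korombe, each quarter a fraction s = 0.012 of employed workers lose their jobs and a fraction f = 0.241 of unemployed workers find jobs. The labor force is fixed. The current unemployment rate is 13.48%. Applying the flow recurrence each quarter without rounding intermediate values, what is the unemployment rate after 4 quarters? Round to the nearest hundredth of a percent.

With a fixed labor force, u_{t+1} = u_t + s·(1−u_t) − f·u_t = u_t·(1−s−f) + s.
Here 1−s−f = 0.747 and s = 0.012.
u_1 = 0.134800 × 0.747 + 0.012 = 0.112696.
u_2 = 0.112696 × 0.747 + 0.012 = 0.096184.
u_3 = 0.096184 × 0.747 + 0.012 = 0.083849.
u_4 = 0.083849 × 0.747 + 0.012 = 0.074635.

Unemployment rate after four quarters ≈ 7.46%.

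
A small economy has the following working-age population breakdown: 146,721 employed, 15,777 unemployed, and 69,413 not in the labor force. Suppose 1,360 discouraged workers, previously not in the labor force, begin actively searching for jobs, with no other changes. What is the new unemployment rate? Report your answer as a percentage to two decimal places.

New unemployment rate ≈ 10.46%.

Initially, labor force = 146,721 + 15,777 = 162,498, so u = 15,777/162,498 = 9.71%.
After the change, unemployed and labor force both rise by 1,360 → E = 146,721, U = 17,137, labor force = 163,858.
New unemployment rate = 17,137 / 163,858 = 10.46%.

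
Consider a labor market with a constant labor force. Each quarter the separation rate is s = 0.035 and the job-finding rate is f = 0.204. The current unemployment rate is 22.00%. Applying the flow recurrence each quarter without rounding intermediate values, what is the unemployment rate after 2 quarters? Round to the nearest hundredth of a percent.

Unemployment rate after two quarters ≈ 18.90%.

With a fixed labor force, u_{t+1} = u_t + s·(1−u_t) − f·u_t = u_t·(1−s−f) + s.
Here 1−s−f = 0.761 and s = 0.035.
u_1 = 0.220000 × 0.761 + 0.035 = 0.202420.
u_2 = 0.202420 × 0.761 + 0.035 = 0.189042.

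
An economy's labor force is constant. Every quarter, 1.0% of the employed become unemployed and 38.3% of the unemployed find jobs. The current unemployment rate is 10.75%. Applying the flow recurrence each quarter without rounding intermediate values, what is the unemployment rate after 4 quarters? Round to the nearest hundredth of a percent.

With a fixed labor force, u_{t+1} = u_t + s·(1−u_t) − f·u_t = u_t·(1−s−f) + s.
Here 1−s−f = 0.607 and s = 0.010.
u_1 = 0.107500 × 0.607 + 0.010 = 0.075252.
u_2 = 0.075252 × 0.607 + 0.010 = 0.055678.
u_3 = 0.055678 × 0.607 + 0.010 = 0.043797.
u_4 = 0.043797 × 0.607 + 0.010 = 0.036585.

Unemployment rate after four quarters ≈ 3.66%.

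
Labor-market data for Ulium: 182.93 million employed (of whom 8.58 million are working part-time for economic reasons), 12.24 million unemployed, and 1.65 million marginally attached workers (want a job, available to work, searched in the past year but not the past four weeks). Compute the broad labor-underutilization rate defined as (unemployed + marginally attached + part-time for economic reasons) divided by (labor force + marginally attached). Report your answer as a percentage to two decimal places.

Broad underutilization rate ≈ 11.42%.

Labor force = 182.93 + 12.24 = 195.17 million.
Numerator = 12.24 + 1.65 + 8.58 = 22.47 million.
Denominator = 195.17 + 1.65 = 196.82 million.
Broad rate = 22.47 / 196.82 = 11.42%.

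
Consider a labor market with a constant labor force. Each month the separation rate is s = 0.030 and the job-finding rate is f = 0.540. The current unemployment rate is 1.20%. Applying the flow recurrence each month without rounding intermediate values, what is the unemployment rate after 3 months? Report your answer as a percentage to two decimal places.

With a fixed labor force, u_{t+1} = u_t + s·(1−u_t) − f·u_t = u_t·(1−s−f) + s.
Here 1−s−f = 0.430 and s = 0.030.
u_1 = 0.012000 × 0.430 + 0.030 = 0.035160.
u_2 = 0.035160 × 0.430 + 0.030 = 0.045119.
u_3 = 0.045119 × 0.430 + 0.030 = 0.049401.

Unemployment rate after three months ≈ 4.94%.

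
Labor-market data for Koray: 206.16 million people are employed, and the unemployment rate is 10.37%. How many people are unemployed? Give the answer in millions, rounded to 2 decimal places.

About 23.85 million are unemployed.

Let U be the number unemployed. The labor force is E + U, and U/(E+U) = 0.1037.
So U = 0.1037 × 206.16 / (1 − 0.1037) = 21.3788 / 0.8963 ≈ 23.85 million.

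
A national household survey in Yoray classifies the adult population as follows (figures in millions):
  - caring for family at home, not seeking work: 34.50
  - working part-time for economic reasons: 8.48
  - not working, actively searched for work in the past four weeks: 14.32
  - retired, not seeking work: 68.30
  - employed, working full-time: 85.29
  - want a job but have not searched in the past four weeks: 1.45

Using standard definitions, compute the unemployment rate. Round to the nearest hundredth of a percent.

Unemployment rate ≈ 13.25%.

Employed = 8.48 + 85.29 = 93.77 million (anyone who worked, including part-time for economic reasons, counts as employed).
Unemployed = 14.32 million.
Labor force = 93.77 + 14.32 = 108.09 million.
Unemployment rate = 14.32 / 108.09 = 13.25%.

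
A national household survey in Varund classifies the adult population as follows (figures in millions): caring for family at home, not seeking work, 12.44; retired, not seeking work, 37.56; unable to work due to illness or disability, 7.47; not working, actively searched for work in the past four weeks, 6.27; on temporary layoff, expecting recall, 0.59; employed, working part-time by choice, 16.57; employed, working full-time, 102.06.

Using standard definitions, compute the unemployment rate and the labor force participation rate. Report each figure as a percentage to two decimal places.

Employed = 16.57 + 102.06 = 118.63 million.
Unemployed = 6.27 + 0.59 = 6.86 million (jobless and actively searching, or on temporary layoff).
Labor force = 118.63 + 6.86 = 125.49 million.
Not in labor force = 12.44 + 37.56 + 7.47 = 57.47 million (those not working and not actively searching are outside the labor force).
Civilian working-age population = 125.49 + 57.47 = 182.96 million.
Unemployment rate = 6.86 / 125.49 = 5.47%.
Labor force participation rate = 125.49 / 182.96 = 68.59%.

Unemployment rate ≈ 5.47%; labor force participation rate ≈ 68.59%.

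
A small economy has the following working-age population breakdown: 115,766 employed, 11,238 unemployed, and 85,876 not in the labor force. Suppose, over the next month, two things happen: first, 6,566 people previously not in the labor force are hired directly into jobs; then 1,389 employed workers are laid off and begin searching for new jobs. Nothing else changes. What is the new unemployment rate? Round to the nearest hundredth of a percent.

Initially, labor force = 115,766 + 11,238 = 127,004, so u = 11,238/127,004 = 8.85%.
After the first change, employed and labor force both rise by 6,566; unemployed unchanged → E = 122,332, U = 11,238, labor force = 133,570.
After the second change, employed falls and unemployed rises by 1,389; labor force unchanged → E = 120,943, U = 12,627, labor force = 133,570.
New unemployment rate = 12,627 / 133,570 = 9.45%.

New unemployment rate ≈ 9.45%.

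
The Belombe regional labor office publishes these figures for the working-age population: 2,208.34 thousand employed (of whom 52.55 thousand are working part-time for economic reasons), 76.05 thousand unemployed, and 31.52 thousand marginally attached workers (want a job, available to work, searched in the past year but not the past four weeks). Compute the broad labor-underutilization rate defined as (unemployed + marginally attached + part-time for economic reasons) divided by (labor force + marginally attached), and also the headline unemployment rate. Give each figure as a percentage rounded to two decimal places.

Broad underutilization rate ≈ 6.91%; headline unemployment rate ≈ 3.33%.

Labor force = 2,208.34 + 76.05 = 2,284.39 thousand.
Numerator = 76.05 + 31.52 + 52.55 = 160.12 thousand.
Denominator = 2,284.39 + 31.52 = 2,315.91 thousand.
Broad rate = 160.12 / 2,315.91 = 6.91%.
Headline unemployment rate = 76.05 / 2,284.39 = 3.33%.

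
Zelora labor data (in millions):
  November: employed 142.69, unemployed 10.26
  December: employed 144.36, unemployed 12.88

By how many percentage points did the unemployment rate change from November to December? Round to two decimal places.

The unemployment rate changed by +1.48 percentage points.

November: labor force = 142.69 + 10.26 = 152.95; u = 10.26/152.95 = 6.71%.
December: labor force = 144.36 + 12.88 = 157.24; u = 12.88/157.24 = 8.19%.
Change = 8.19% − 6.71% = +1.48 pp.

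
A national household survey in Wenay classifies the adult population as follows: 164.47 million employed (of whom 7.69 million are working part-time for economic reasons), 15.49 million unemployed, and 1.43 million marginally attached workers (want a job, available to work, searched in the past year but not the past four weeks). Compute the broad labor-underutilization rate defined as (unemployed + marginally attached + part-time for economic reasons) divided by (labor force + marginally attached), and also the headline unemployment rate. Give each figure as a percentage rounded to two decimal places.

Broad underutilization rate ≈ 13.57%; headline unemployment rate ≈ 8.61%.

Labor force = 164.47 + 15.49 = 179.96 million.
Numerator = 15.49 + 1.43 + 7.69 = 24.61 million.
Denominator = 179.96 + 1.43 = 181.39 million.
Broad rate = 24.61 / 181.39 = 13.57%.
Headline unemployment rate = 15.49 / 179.96 = 8.61%.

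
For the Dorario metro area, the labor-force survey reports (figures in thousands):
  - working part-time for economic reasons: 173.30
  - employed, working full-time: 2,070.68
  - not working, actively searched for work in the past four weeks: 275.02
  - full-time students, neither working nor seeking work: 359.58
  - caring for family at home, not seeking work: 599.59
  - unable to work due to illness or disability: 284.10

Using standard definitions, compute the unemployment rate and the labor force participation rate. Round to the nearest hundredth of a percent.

Unemployment rate ≈ 10.92%; labor force participation rate ≈ 66.95%.

Employed = 173.30 + 2,070.68 = 2,243.98 thousand (anyone who worked, including part-time for economic reasons, counts as employed).
Unemployed = 275.02 thousand.
Labor force = 2,243.98 + 275.02 = 2,519.00 thousand.
Not in labor force = 359.58 + 599.59 + 284.10 = 1,243.27 thousand (those not working and not actively searching are outside the labor force).
Civilian working-age population = 2,519.00 + 1,243.27 = 3,762.27 thousand.
Unemployment rate = 275.02 / 2,519.00 = 10.92%.
Labor force participation rate = 2,519.00 / 3,762.27 = 66.95%.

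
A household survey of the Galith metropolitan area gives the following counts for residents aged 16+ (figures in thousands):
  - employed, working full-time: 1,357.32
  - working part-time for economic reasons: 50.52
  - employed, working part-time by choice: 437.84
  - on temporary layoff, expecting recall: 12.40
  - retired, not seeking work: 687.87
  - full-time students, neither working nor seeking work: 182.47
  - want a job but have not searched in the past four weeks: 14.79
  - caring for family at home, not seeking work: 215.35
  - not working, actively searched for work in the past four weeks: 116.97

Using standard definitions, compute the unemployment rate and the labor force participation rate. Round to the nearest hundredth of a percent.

Employed = 1,357.32 + 50.52 + 437.84 = 1,845.68 thousand (anyone who worked, including part-time for economic reasons, counts as employed).
Unemployed = 12.40 + 116.97 = 129.37 thousand (jobless and actively searching, or on temporary layoff).
Labor force = 1,845.68 + 129.37 = 1,975.05 thousand.
Not in labor force = 687.87 + 182.47 + 14.79 + 215.35 = 1,100.48 thousand (those not working and not actively searching are outside the labor force — including those who want a job but have given up searching).
Civilian working-age population = 1,975.05 + 1,100.48 = 3,075.53 thousand.
Unemployment rate = 129.37 / 1,975.05 = 6.55%.
Labor force participation rate = 1,975.05 / 3,075.53 = 64.22%.

Unemployment rate ≈ 6.55%; labor force participation rate ≈ 64.22%.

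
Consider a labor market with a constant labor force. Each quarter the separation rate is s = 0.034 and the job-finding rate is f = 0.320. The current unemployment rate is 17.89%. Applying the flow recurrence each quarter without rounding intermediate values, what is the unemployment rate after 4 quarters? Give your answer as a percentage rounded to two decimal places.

Unemployment rate after four quarters ≈ 11.05%.

With a fixed labor force, u_{t+1} = u_t + s·(1−u_t) − f·u_t = u_t·(1−s−f) + s.
Here 1−s−f = 0.646 and s = 0.034.
u_1 = 0.178900 × 0.646 + 0.034 = 0.149569.
u_2 = 0.149569 × 0.646 + 0.034 = 0.130622.
u_3 = 0.130622 × 0.646 + 0.034 = 0.118382.
u_4 = 0.118382 × 0.646 + 0.034 = 0.110475.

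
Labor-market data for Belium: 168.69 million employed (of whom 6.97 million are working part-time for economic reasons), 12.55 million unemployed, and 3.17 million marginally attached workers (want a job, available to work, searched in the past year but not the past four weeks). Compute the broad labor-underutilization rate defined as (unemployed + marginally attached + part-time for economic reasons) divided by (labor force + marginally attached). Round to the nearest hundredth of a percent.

Broad underutilization rate ≈ 12.30%.

Labor force = 168.69 + 12.55 = 181.24 million.
Numerator = 12.55 + 3.17 + 6.97 = 22.69 million.
Denominator = 181.24 + 3.17 = 184.41 million.
Broad rate = 22.69 / 184.41 = 12.30%.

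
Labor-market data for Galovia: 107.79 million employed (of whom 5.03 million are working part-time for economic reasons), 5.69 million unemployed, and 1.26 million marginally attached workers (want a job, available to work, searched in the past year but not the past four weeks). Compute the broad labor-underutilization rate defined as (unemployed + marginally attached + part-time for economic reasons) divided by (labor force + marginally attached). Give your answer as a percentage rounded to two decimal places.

Labor force = 107.79 + 5.69 = 113.48 million.
Numerator = 5.69 + 1.26 + 5.03 = 11.98 million.
Denominator = 113.48 + 1.26 = 114.74 million.
Broad rate = 11.98 / 114.74 = 10.44%.

Broad underutilization rate ≈ 10.44%.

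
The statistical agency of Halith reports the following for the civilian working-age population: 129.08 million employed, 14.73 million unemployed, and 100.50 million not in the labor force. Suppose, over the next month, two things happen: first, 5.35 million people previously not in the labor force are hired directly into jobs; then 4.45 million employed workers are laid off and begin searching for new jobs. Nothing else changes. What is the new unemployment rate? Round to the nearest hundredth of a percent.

New unemployment rate ≈ 12.86%.

Initially, labor force = 129.08 + 14.73 = 143.81 million, so u = 14.73/143.81 = 10.24%.
After the first change, employed and labor force both rise by 5.35; unemployed unchanged → E = 134.43, U = 14.73, labor force = 149.16 million.
After the second change, employed falls and unemployed rises by 4.45; labor force unchanged → E = 129.98, U = 19.18, labor force = 149.16 million.
New unemployment rate = 19.18 / 149.16 = 12.86%.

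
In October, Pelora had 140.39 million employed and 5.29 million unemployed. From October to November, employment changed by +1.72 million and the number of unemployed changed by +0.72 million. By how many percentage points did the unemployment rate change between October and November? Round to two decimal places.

The unemployment rate changed by +0.43 percentage points.

October: labor force = 140.39 + 5.29 = 145.68; u = 5.29/145.68 = 3.63%.
November: labor force = 142.11 + 6.01 = 148.12; u = 6.01/148.12 = 4.06%.
Change = 4.06% − 3.63% = +0.43 pp.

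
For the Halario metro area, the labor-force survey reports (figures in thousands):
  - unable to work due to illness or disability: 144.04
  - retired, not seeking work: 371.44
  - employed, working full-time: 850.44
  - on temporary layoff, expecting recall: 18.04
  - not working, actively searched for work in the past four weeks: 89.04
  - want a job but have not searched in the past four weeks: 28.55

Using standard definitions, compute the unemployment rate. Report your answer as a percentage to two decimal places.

Unemployment rate ≈ 11.18%.

Employed = 850.44 thousand.
Unemployed = 18.04 + 89.04 = 107.08 thousand (jobless and actively searching, or on temporary layoff).
Labor force = 850.44 + 107.08 = 957.52 thousand.
Unemployment rate = 107.08 / 957.52 = 11.18%.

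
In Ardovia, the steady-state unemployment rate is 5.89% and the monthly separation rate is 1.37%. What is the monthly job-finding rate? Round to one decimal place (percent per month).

From u* = s/(s+f): f = s·(1−u)/u.
f = 1.37 × (1 − 0.0589) / 0.0589 = 1.2893 / 0.0589 ≈ 21.9% per month.

Job-finding rate ≈ 21.9% per month.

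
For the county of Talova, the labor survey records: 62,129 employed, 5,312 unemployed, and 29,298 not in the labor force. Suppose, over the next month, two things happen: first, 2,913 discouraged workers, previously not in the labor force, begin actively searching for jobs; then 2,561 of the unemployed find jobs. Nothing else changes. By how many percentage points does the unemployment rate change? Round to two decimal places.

The unemployment rate changes by +0.17 percentage points.

Initially, labor force = 62,129 + 5,312 = 67,441, so u = 5,312/67,441 = 7.88%.
After the first change, unemployed and labor force both rise by 2,913 → E = 62,129, U = 8,225, labor force = 70,354.
After the second change, unemployed falls and employed rises by 2,561; labor force unchanged → E = 64,690, U = 5,664, labor force = 70,354.
New unemployment rate = 5,664 / 70,354 = 8.05%.
Change = 8.05% − 7.88% = +0.17 percentage points.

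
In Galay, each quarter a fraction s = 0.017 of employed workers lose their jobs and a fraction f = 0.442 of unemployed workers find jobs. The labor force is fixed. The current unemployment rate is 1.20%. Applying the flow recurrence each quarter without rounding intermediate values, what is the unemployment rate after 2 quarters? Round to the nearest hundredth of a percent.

With a fixed labor force, u_{t+1} = u_t + s·(1−u_t) − f·u_t = u_t·(1−s−f) + s.
Here 1−s−f = 0.541 and s = 0.017.
u_1 = 0.012000 × 0.541 + 0.017 = 0.023492.
u_2 = 0.023492 × 0.541 + 0.017 = 0.029709.

Unemployment rate after two quarters ≈ 2.97%.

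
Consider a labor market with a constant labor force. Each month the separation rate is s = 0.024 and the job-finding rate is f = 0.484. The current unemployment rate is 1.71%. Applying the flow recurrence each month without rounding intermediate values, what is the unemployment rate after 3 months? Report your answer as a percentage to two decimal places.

Unemployment rate after three months ≈ 4.37%.

With a fixed labor force, u_{t+1} = u_t + s·(1−u_t) − f·u_t = u_t·(1−s−f) + s.
Here 1−s−f = 0.492 and s = 0.024.
u_1 = 0.017100 × 0.492 + 0.024 = 0.032413.
u_2 = 0.032413 × 0.492 + 0.024 = 0.039947.
u_3 = 0.039947 × 0.492 + 0.024 = 0.043654.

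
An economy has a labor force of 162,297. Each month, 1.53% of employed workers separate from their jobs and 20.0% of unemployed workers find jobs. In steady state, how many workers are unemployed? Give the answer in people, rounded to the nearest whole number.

Steady-state unemployment rate u* = s/(s+f) = 1.53/(1.53+20.0) = 0.071064.
Unemployed = u* × labor force = 0.071064 × 162,297 ≈ 11,533.

About 11,533 are unemployed in steady state.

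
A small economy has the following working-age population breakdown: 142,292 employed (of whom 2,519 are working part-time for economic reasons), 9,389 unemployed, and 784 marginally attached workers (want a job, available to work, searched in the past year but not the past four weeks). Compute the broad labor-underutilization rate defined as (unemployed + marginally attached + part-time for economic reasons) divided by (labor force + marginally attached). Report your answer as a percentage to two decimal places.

Broad underutilization rate ≈ 8.32%.

Labor force = 142,292 + 9,389 = 151,681.
Numerator = 9,389 + 784 + 2,519 = 12,692.
Denominator = 151,681 + 784 = 152,465.
Broad rate = 12,692 / 152,465 = 8.32%.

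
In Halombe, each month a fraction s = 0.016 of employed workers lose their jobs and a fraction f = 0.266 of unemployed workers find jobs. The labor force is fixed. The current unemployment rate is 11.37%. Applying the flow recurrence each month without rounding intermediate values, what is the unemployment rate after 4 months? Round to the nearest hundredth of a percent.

Unemployment rate after four months ≈ 7.19%.

With a fixed labor force, u_{t+1} = u_t + s·(1−u_t) − f·u_t = u_t·(1−s−f) + s.
Here 1−s−f = 0.718 and s = 0.016.
u_1 = 0.113700 × 0.718 + 0.016 = 0.097637.
u_2 = 0.097637 × 0.718 + 0.016 = 0.086103.
u_3 = 0.086103 × 0.718 + 0.016 = 0.077822.
u_4 = 0.077822 × 0.718 + 0.016 = 0.071876.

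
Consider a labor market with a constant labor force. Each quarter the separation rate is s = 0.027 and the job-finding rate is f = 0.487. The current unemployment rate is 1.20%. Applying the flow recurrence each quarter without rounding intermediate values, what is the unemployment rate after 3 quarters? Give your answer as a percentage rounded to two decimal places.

Unemployment rate after three quarters ≈ 4.79%.

With a fixed labor force, u_{t+1} = u_t + s·(1−u_t) − f·u_t = u_t·(1−s−f) + s.
Here 1−s−f = 0.486 and s = 0.027.
u_1 = 0.012000 × 0.486 + 0.027 = 0.032832.
u_2 = 0.032832 × 0.486 + 0.027 = 0.042956.
u_3 = 0.042956 × 0.486 + 0.027 = 0.047877.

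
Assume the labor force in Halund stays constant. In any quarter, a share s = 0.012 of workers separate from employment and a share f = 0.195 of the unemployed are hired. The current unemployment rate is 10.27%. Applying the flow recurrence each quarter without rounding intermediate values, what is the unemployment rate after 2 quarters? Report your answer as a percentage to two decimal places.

With a fixed labor force, u_{t+1} = u_t + s·(1−u_t) − f·u_t = u_t·(1−s−f) + s.
Here 1−s−f = 0.793 and s = 0.012.
u_1 = 0.102700 × 0.793 + 0.012 = 0.093441.
u_2 = 0.093441 × 0.793 + 0.012 = 0.086099.

Unemployment rate after two quarters ≈ 8.61%.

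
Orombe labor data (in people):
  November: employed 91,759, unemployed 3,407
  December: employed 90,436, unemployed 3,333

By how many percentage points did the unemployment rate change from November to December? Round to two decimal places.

November: labor force = 91,759 + 3,407 = 95,166; u = 3,407/95,166 = 3.58%.
December: labor force = 90,436 + 3,333 = 93,769; u = 3,333/93,769 = 3.55%.
Change = 3.55% − 3.58% = −0.03 pp.

The unemployment rate changed by −0.03 percentage points.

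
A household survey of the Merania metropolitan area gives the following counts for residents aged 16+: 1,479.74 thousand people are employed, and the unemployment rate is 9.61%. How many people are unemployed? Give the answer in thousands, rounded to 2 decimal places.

About 157.32 thousand are unemployed.

Let U be the number unemployed. The labor force is E + U, and U/(E+U) = 0.0961.
So U = 0.0961 × 1,479.74 / (1 − 0.0961) = 142.2030 / 0.9039 ≈ 157.32 thousand.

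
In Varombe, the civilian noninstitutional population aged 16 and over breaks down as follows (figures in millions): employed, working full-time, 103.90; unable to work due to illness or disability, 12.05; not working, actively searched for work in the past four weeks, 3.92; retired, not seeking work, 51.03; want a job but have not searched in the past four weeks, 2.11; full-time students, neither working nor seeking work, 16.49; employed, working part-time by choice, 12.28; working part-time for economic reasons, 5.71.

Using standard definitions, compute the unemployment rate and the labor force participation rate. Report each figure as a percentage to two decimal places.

Unemployment rate ≈ 3.12%; labor force participation rate ≈ 60.63%.

Employed = 103.90 + 12.28 + 5.71 = 121.89 million (anyone who worked, including part-time for economic reasons, counts as employed).
Unemployed = 3.92 million.
Labor force = 121.89 + 3.92 = 125.81 million.
Not in labor force = 12.05 + 51.03 + 2.11 + 16.49 = 81.68 million (those not working and not actively searching are outside the labor force — including those who want a job but have given up searching).
Civilian working-age population = 125.81 + 81.68 = 207.49 million.
Unemployment rate = 3.92 / 125.81 = 3.12%.
Labor force participation rate = 125.81 / 207.49 = 60.63%.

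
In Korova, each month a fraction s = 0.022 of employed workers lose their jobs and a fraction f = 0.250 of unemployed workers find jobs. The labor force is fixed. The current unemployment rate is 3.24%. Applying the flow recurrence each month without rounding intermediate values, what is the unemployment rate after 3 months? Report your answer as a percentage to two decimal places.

With a fixed labor force, u_{t+1} = u_t + s·(1−u_t) − f·u_t = u_t·(1−s−f) + s.
Here 1−s−f = 0.728 and s = 0.022.
u_1 = 0.032400 × 0.728 + 0.022 = 0.045587.
u_2 = 0.045587 × 0.728 + 0.022 = 0.055187.
u_3 = 0.055187 × 0.728 + 0.022 = 0.062176.

Unemployment rate after three months ≈ 6.22%.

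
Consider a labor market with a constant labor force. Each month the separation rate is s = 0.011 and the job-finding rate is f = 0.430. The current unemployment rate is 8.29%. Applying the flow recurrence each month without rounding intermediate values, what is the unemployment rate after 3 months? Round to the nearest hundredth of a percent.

Unemployment rate after three months ≈ 3.51%.

With a fixed labor force, u_{t+1} = u_t + s·(1−u_t) − f·u_t = u_t·(1−s−f) + s.
Here 1−s−f = 0.559 and s = 0.011.
u_1 = 0.082900 × 0.559 + 0.011 = 0.057341.
u_2 = 0.057341 × 0.559 + 0.011 = 0.043054.
u_3 = 0.043054 × 0.559 + 0.011 = 0.035067.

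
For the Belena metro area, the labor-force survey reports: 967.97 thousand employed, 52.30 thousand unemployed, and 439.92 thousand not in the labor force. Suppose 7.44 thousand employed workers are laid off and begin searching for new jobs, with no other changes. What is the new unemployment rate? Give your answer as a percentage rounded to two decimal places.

Initially, labor force = 967.97 + 52.30 = 1,020.27 thousand, so u = 52.30/1,020.27 = 5.13%.
After the change, employed falls and unemployed rises by 7.44; labor force unchanged → E = 960.53, U = 59.74, labor force = 1,020.27 thousand.
New unemployment rate = 59.74 / 1,020.27 = 5.86%.

New unemployment rate ≈ 5.86%.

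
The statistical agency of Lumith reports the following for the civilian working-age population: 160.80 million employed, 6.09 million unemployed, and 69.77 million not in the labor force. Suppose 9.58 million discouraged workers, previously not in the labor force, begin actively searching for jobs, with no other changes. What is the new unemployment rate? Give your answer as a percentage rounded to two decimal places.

New unemployment rate ≈ 8.88%.

Initially, labor force = 160.80 + 6.09 = 166.89 million, so u = 6.09/166.89 = 3.65%.
After the change, unemployed and labor force both rise by 9.58 → E = 160.80, U = 15.67, labor force = 176.47 million.
New unemployment rate = 15.67 / 176.47 = 8.88%.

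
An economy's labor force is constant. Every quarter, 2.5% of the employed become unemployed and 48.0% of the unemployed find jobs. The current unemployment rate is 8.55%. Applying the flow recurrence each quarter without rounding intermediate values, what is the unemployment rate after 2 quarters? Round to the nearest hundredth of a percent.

With a fixed labor force, u_{t+1} = u_t + s·(1−u_t) − f·u_t = u_t·(1−s−f) + s.
Here 1−s−f = 0.495 and s = 0.025.
u_1 = 0.085500 × 0.495 + 0.025 = 0.067323.
u_2 = 0.067323 × 0.495 + 0.025 = 0.058325.

Unemployment rate after two quarters ≈ 5.83%.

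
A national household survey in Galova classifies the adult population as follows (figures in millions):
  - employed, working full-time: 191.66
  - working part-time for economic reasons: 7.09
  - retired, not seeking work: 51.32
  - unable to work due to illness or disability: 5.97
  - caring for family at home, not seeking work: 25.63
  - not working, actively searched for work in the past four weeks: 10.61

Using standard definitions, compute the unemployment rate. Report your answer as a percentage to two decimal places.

Employed = 191.66 + 7.09 = 198.75 million (anyone who worked, including part-time for economic reasons, counts as employed).
Unemployed = 10.61 million.
Labor force = 198.75 + 10.61 = 209.36 million.
Unemployment rate = 10.61 / 209.36 = 5.07%.

Unemployment rate ≈ 5.07%.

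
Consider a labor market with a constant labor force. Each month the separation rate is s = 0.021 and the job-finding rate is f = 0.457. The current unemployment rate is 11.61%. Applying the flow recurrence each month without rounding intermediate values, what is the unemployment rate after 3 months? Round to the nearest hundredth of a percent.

With a fixed labor force, u_{t+1} = u_t + s·(1−u_t) − f·u_t = u_t·(1−s−f) + s.
Here 1−s−f = 0.522 and s = 0.021.
u_1 = 0.116100 × 0.522 + 0.021 = 0.081604.
u_2 = 0.081604 × 0.522 + 0.021 = 0.063597.
u_3 = 0.063597 × 0.522 + 0.021 = 0.054198.

Unemployment rate after three months ≈ 5.42%.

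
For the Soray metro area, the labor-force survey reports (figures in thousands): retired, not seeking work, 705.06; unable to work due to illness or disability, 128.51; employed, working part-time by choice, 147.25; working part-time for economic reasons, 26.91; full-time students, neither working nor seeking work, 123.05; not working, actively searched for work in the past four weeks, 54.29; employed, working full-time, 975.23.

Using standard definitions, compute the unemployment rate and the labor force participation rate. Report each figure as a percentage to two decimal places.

Unemployment rate ≈ 4.51%; labor force participation rate ≈ 55.72%.

Employed = 147.25 + 26.91 + 975.23 = 1,149.39 thousand (anyone who worked, including part-time for economic reasons, counts as employed).
Unemployed = 54.29 thousand.
Labor force = 1,149.39 + 54.29 = 1,203.68 thousand.
Not in labor force = 705.06 + 128.51 + 123.05 = 956.62 thousand (those not working and not actively searching are outside the labor force).
Civilian working-age population = 1,203.68 + 956.62 = 2,160.30 thousand.
Unemployment rate = 54.29 / 1,203.68 = 4.51%.
Labor force participation rate = 1,203.68 / 2,160.30 = 55.72%.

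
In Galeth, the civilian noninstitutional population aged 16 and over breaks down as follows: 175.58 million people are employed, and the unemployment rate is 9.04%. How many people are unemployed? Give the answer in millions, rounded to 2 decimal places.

About 17.45 million are unemployed.

Let U be the number unemployed. The labor force is E + U, and U/(E+U) = 0.0904.
So U = 0.0904 × 175.58 / (1 − 0.0904) = 15.8724 / 0.9096 ≈ 17.45 million.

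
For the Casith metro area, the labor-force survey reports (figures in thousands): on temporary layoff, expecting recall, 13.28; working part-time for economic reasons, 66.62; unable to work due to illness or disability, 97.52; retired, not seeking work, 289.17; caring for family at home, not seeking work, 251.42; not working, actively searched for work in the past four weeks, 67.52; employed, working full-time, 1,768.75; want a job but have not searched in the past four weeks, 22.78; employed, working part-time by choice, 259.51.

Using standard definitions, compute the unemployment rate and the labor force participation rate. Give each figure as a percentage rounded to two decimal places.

Unemployment rate ≈ 3.71%; labor force participation rate ≈ 76.70%.

Employed = 66.62 + 1,768.75 + 259.51 = 2,094.88 thousand (anyone who worked, including part-time for economic reasons, counts as employed).
Unemployed = 13.28 + 67.52 = 80.80 thousand (jobless and actively searching, or on temporary layoff).
Labor force = 2,094.88 + 80.80 = 2,175.68 thousand.
Not in labor force = 97.52 + 289.17 + 251.42 + 22.78 = 660.89 thousand (those not working and not actively searching are outside the labor force — including those who want a job but have given up searching).
Civilian working-age population = 2,175.68 + 660.89 = 2,836.57 thousand.
Unemployment rate = 80.80 / 2,175.68 = 3.71%.
Labor force participation rate = 2,175.68 / 2,836.57 = 76.70%.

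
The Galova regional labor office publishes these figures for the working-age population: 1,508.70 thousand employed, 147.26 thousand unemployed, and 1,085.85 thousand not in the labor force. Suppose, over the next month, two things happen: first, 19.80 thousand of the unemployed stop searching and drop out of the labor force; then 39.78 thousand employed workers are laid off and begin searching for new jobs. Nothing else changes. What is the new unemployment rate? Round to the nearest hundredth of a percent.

Initially, labor force = 1,508.70 + 147.26 = 1,655.96 thousand, so u = 147.26/1,655.96 = 8.89%.
After the first change, unemployed and labor force both fall by 19.80 → E = 1,508.70, U = 127.46, labor force = 1,636.16 thousand.
After the second change, employed falls and unemployed rises by 39.78; labor force unchanged → E = 1,468.92, U = 167.24, labor force = 1,636.16 thousand.
New unemployment rate = 167.24 / 1,636.16 = 10.22%.

New unemployment rate ≈ 10.22%.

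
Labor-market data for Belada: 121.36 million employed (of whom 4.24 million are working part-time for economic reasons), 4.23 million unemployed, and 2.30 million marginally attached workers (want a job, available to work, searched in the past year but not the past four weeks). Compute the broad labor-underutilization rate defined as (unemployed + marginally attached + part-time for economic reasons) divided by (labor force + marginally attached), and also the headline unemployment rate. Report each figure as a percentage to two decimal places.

Labor force = 121.36 + 4.23 = 125.59 million.
Numerator = 4.23 + 2.30 + 4.24 = 10.77 million.
Denominator = 125.59 + 2.30 = 127.89 million.
Broad rate = 10.77 / 127.89 = 8.42%.
Headline unemployment rate = 4.23 / 125.59 = 3.37%.

Broad underutilization rate ≈ 8.42%; headline unemployment rate ≈ 3.37%.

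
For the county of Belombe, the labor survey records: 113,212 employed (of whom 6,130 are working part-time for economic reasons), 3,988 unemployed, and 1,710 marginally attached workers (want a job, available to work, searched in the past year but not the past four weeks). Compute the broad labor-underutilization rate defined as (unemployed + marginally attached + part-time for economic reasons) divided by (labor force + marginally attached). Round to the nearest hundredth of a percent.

Broad underutilization rate ≈ 9.95%.

Labor force = 113,212 + 3,988 = 117,200.
Numerator = 3,988 + 1,710 + 6,130 = 11,828.
Denominator = 117,200 + 1,710 = 118,910.
Broad rate = 11,828 / 118,910 = 9.95%.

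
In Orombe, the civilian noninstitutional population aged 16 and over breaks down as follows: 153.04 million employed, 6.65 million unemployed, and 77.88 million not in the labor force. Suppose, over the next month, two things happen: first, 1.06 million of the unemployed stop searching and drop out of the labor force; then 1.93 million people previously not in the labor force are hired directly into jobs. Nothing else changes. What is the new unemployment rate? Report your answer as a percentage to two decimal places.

Initially, labor force = 153.04 + 6.65 = 159.69 million, so u = 6.65/159.69 = 4.16%.
After the first change, unemployed and labor force both fall by 1.06 → E = 153.04, U = 5.59, labor force = 158.63 million.
After the second change, employed and labor force both rise by 1.93; unemployed unchanged → E = 154.97, U = 5.59, labor force = 160.56 million.
New unemployment rate = 5.59 / 160.56 = 3.48%.

New unemployment rate ≈ 3.48%.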